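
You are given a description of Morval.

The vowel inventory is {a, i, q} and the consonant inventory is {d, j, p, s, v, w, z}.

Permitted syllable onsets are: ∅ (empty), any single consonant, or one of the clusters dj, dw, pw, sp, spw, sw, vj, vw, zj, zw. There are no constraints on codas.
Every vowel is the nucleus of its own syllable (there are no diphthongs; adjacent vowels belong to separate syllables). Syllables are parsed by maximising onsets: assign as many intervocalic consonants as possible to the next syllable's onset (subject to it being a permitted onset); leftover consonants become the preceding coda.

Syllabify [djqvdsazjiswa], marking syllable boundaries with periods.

The vowels are q, a, i, a — 4 nuclei, so 4 syllables.
σ1/σ2 boundary: /vds/ splits as /vd/ + /s/ (/s/ is the longest suffix that is a licit onset).
σ2/σ3 boundary: /zj/ is a licit onset in full, so it all attaches to the next syllable.
σ3/σ4 boundary: /sw/ is a licit onset in full, so it all attaches to the next syllable.

djqvd.sa.zji.swa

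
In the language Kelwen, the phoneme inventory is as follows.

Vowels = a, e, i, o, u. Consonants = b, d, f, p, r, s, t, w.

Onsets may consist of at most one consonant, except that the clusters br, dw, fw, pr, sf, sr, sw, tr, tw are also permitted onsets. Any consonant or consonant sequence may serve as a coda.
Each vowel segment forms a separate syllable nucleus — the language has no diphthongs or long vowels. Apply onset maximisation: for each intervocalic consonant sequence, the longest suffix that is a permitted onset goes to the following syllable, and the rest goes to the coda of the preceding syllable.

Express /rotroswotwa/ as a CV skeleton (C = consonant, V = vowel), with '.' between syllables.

The vowels are o, o, o, a — 4 nuclei, so 4 syllables.
Between /o/ (V1) and /o/ (V2): /tr/ is a licit onset in full, so it all attaches to the next syllable.
Between /o/ (V2) and /o/ (V3): cluster /sw/ — /sw/ is itself a permitted onset, so the whole cluster goes right; preceding coda = ∅.
Between /o/ (V3) and /a/ (V4): /tw/ is a licit onset in full, so it all attaches to the next syllable.
Putting it together: ro.tro.swo.twa.
Mapping each syllable to C/V: /ro/ → CV, /tro/ → CCV, /swo/ → CCV, /twa/ → CCV.

CV.CCV.CCV.CCV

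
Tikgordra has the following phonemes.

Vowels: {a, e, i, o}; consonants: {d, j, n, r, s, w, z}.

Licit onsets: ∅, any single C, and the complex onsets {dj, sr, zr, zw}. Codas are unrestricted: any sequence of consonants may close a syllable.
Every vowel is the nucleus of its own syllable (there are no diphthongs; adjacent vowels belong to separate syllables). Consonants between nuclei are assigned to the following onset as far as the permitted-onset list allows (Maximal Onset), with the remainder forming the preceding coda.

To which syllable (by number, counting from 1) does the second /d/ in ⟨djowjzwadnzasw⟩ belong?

2

Vowels present: o, a, a; each is a nucleus, giving 3 syllables.
/o…a/ gap (V1→V2): /wjzw/ splits as /wj/ + /zw/ (/zw/ is the longest suffix that is a licit onset).
/a…a/ gap (V2→V3): /dnz/ splits as /dn/ + /z/ (/z/ is the longest suffix that is a licit onset).
Putting it together: djowj.zwadn.zasw.
The second /d/ is in the coda of syllable 2 (/zwadn/).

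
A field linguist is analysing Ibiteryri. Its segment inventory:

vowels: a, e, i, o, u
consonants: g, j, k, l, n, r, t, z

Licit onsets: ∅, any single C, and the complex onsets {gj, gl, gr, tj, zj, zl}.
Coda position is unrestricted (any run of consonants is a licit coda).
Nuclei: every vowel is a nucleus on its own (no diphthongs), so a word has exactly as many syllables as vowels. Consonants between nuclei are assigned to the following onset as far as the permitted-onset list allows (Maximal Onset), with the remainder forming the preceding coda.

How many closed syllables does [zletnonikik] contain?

Vowels present: e, o, i, i; each is a nucleus, giving 4 syllables.
/e…o/ gap (V1→V2): cluster /tn/ — the longest permitted-onset suffix is /n/; onset = /n/, preceding coda = /t/.
/o…i/ gap (V2→V3): just /n/ — single C goes to the following onset.
/i…i/ gap (V3→V4): just /k/ — single C goes to the following onset.
So the parse is zlet.no.ni.kik.
Classifying each syllable: /zlet/ (closed), /no/ (open), /ni/ (open), /kik/ (closed).
Closed syllables: 2.

2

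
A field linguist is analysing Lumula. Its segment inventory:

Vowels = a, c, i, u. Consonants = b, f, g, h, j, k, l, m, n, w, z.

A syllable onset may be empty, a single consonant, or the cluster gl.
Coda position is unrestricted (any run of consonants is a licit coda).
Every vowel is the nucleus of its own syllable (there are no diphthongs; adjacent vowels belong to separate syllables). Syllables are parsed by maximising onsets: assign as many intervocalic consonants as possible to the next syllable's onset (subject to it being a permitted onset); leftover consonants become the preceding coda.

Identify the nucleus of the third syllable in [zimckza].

The vowels are i, c, a — 3 nuclei, so 3 syllables.
The third nucleus (vowel 3 from the left) is /a/.

a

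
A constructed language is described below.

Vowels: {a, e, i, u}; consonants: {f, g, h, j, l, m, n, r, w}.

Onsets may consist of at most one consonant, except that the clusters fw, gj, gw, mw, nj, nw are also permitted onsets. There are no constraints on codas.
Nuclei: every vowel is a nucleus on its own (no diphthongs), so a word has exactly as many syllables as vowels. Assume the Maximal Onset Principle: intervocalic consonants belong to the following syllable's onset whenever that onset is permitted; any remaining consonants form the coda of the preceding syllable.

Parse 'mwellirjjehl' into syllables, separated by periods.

Nuclei (vowels): e, i, e → 3 syllables.
Between /e/ (V1) and /i/ (V2): cluster /ll/ — the longest permitted-onset suffix is /l/; onset = /l/, preceding coda = /l/.
Between /i/ (V2) and /e/ (V3): /rjj/; trying suffixes from longest down, /j/ is the first permitted one, so coda /rj/ | onset /j/.

mwel.lirj.jehl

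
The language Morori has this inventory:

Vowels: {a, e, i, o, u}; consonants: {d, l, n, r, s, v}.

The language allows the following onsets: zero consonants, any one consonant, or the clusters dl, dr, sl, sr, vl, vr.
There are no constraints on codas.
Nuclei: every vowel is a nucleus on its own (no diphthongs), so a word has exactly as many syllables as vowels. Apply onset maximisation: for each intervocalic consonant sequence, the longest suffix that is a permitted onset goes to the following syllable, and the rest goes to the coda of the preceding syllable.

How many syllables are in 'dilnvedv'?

Vowels present: i, e; each is a nucleus, giving 2 syllables.

2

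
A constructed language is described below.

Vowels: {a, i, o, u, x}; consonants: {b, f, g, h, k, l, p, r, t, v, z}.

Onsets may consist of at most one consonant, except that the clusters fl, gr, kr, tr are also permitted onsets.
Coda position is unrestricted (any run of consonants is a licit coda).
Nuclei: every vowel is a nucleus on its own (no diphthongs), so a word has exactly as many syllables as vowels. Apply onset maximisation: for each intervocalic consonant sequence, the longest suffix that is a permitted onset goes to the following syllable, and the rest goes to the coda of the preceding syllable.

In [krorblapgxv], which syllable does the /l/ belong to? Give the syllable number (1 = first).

2

The vowels are o, a, x — 3 nuclei, so 3 syllables.
σ1/σ2 boundary: /rbl/; trying suffixes from longest down, /l/ is the first permitted one, so coda /rb/ | onset /l/.
σ2/σ3 boundary: /pg/ — longest licit onset from the right is /g/, leaving /p/ as coda.
Result: krorb.lap.gxv.
The /l/ is in the onset of syllable 2 (/lap/).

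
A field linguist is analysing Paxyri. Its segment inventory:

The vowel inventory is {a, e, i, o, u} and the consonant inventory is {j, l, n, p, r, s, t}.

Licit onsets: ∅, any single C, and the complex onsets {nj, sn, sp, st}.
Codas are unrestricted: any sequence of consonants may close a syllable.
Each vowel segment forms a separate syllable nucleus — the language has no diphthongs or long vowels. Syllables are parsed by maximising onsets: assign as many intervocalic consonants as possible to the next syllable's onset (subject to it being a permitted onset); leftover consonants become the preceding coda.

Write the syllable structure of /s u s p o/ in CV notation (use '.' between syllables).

CV.CCV

Nuclei (vowels): u, o → 2 syllables.
V1 /u/ – V2 /o/: /sp/ — entire cluster is a permitted onset → onset /sp/, coda ∅.
Putting it together: su.spo.
Mapping each syllable to C/V: /su/ → CV, /spo/ → CCV.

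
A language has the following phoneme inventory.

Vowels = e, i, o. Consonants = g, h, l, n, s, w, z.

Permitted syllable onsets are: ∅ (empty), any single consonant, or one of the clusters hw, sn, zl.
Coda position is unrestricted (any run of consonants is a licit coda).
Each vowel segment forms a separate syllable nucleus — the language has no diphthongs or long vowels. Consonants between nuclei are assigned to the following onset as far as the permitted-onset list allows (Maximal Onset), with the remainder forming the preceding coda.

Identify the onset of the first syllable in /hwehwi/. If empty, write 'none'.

Nuclei (vowels): e, i → 2 syllables.
V1 /e/ – V2 /i/: cluster /hw/ — /hw/ is itself a permitted onset, so the whole cluster goes right; preceding coda = ∅.
So the parse is hwe.hwi.
Syllable 1 is /hwe/: onset /hw/, nucleus /e/, coda ∅.

hw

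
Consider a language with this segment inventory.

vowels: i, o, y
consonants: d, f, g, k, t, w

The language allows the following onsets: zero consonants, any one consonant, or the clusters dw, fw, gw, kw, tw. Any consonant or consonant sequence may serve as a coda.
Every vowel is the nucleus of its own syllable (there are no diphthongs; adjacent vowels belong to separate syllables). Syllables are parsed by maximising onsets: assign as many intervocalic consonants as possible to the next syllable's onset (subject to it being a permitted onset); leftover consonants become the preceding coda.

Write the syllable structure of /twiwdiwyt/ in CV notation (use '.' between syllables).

Nuclei (vowels): i, i, y → 3 syllables.
/i…i/ gap (V1→V2): /wd/ — longest licit onset from the right is /d/, leaving /w/ as coda.
/i…y/ gap (V2→V3): just /w/ — single C goes to the following onset.
Result: twiw.di.wyt.
Mapping each syllable to C/V: /twiw/ → CCVC, /di/ → CV, /wyt/ → CVC.

CCVC.CV.CVC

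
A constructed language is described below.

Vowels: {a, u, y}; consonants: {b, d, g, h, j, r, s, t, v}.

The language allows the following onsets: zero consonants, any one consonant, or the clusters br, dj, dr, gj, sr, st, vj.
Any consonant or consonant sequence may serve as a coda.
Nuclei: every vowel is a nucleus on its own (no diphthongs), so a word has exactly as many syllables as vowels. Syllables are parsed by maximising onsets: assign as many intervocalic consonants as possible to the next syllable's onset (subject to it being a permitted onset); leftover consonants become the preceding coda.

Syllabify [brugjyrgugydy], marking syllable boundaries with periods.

bru.gjyr.gu.gy.dy

Vowels present: u, y, u, y, y; each is a nucleus, giving 5 syllables.
σ1/σ2 boundary: /gj/ — entire cluster is a permitted onset → onset /gj/, coda ∅.
σ2/σ3 boundary: /rg/ — longest licit onset from the right is /g/, leaving /r/ as coda.
σ3/σ4 boundary: /g/ is a single consonant, so it becomes the next onset.
σ4/σ5 boundary: just /d/ — single C goes to the following onset.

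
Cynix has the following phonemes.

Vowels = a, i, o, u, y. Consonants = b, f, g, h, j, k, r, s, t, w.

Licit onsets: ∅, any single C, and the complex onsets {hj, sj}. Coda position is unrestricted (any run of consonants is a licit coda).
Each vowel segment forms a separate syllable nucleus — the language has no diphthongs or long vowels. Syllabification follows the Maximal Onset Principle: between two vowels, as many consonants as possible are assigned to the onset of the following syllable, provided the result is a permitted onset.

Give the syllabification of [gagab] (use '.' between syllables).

ga.gab

The vowels are a, a — 2 nuclei, so 2 syllables.
Between /a/ (V1) and /a/ (V2): /g/ → onset of the next syllable (single consonants are always licit onsets).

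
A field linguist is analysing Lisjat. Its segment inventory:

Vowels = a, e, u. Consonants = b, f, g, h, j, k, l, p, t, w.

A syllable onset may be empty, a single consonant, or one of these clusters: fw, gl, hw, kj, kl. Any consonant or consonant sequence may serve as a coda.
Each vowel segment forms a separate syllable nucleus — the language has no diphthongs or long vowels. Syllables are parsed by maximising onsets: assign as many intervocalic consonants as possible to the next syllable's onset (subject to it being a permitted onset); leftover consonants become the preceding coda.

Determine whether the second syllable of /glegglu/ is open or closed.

open

Nuclei (vowels): e, u → 2 syllables.
σ1/σ2 boundary: /ggl/; trying suffixes from longest down, /gl/ is the first permitted one, so coda /g/ | onset /gl/.
Putting it together: gleg.glu.
Syllable 2 is /glu/; it ends in its nucleus with no coda, so it is open.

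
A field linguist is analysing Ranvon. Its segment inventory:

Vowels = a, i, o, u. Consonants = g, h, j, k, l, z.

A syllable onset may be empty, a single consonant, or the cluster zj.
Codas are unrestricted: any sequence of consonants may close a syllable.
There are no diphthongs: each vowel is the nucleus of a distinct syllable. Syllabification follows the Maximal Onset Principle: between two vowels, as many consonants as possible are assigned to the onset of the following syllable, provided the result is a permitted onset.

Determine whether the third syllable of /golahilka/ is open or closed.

Nuclei (vowels): o, a, i, a → 4 syllables.
Between /o/ (V1) and /a/ (V2): /l/ → onset of the next syllable (single consonants are always licit onsets).
Between /a/ (V2) and /i/ (V3): /h/ → onset of the next syllable (single consonants are always licit onsets).
Between /i/ (V3) and /a/ (V4): /lk/ — longest licit onset from the right is /k/, leaving /l/ as coda.
Result: go.la.hil.ka.
Syllable 3 is /hil/ with coda /l/, so it is closed.

closed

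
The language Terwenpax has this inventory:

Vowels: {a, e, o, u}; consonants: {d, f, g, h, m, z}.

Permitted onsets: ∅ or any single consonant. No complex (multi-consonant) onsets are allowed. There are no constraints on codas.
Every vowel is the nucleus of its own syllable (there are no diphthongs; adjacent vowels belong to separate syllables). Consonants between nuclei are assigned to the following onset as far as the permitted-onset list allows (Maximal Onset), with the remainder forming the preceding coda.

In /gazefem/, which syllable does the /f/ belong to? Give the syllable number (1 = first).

3

The vowels are a, e, e — 3 nuclei, so 3 syllables.
V1 /a/ – V2 /e/: /z/ is a single consonant, so it becomes the next onset.
V2 /e/ – V3 /e/: /f/ → onset of the next syllable (single consonants are always licit onsets).
Result: ga.ze.fem.
The /f/ is in the onset of syllable 3 (/fem/).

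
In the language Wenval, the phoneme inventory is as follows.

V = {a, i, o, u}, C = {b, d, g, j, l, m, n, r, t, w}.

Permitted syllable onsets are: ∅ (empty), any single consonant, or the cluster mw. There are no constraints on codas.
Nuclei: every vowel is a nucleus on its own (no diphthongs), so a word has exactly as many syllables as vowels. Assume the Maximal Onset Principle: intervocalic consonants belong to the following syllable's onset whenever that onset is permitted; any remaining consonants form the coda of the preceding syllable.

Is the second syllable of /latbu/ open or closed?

open

Nuclei (vowels): a, u → 2 syllables.
σ1/σ2 boundary: cluster /tb/ — the longest permitted-onset suffix is /b/; onset = /b/, preceding coda = /t/.
Result: lat.bu.
Syllable 2 is /bu/; it ends in its nucleus with no coda, so it is open.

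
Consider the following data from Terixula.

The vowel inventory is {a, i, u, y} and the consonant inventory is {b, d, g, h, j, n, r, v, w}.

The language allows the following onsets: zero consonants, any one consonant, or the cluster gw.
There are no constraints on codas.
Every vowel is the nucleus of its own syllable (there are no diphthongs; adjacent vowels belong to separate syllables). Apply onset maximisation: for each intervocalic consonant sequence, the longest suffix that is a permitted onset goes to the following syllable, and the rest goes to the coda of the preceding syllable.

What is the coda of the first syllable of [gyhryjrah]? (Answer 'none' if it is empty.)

h

The vowels are y, y, a — 3 nuclei, so 3 syllables.
σ1/σ2 boundary: /hr/; trying suffixes from longest down, /r/ is the first permitted one, so coda /h/ | onset /r/.
σ2/σ3 boundary: /jr/ — longest licit onset from the right is /r/, leaving /j/ as coda.
Result: gyh.ryj.rah.
Syllable 1 is /gyh/: onset /g/, nucleus /y/, coda /h/.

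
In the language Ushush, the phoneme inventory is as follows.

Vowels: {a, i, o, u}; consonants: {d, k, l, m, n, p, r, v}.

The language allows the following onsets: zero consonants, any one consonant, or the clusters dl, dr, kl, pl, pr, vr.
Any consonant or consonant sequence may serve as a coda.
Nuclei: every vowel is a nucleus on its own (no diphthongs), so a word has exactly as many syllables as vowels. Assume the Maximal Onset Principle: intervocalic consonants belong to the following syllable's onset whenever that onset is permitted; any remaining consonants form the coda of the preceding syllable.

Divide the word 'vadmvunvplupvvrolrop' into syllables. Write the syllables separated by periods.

vadm.vunv.plupv.vrol.rop

Vowels present: a, u, u, o, o; each is a nucleus, giving 5 syllables.
Between /a/ (V1) and /u/ (V2): /dmv/ splits as /dm/ + /v/ (/v/ is the longest suffix that is a licit onset).
Between /u/ (V2) and /u/ (V3): /nvpl/ — longest licit onset from the right is /pl/, leaving /nv/ as coda.
Between /u/ (V3) and /o/ (V4): /pvvr/ — longest licit onset from the right is /vr/, leaving /pv/ as coda.
Between /o/ (V4) and /o/ (V5): /lr/; trying suffixes from longest down, /r/ is the first permitted one, so coda /l/ | onset /r/.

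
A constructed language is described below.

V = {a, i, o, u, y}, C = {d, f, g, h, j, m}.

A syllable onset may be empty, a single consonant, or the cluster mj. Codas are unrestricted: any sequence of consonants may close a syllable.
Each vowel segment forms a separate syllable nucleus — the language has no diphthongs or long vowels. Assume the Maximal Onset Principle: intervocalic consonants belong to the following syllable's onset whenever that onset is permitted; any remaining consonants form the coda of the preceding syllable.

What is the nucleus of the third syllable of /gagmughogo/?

Vowels present: a, u, o, o; each is a nucleus, giving 4 syllables.
The third nucleus (vowel 3 from the left) is /o/.

o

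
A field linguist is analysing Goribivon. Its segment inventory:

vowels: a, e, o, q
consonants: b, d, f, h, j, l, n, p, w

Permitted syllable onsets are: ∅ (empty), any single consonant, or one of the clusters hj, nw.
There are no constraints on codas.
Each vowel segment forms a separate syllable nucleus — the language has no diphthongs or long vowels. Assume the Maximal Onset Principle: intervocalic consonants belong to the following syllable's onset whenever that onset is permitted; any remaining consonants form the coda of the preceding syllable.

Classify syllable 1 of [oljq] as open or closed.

Nuclei (vowels): o, q → 2 syllables.
V1 /o/ – V2 /q/: /lj/; trying suffixes from longest down, /j/ is the first permitted one, so coda /l/ | onset /j/.
So the parse is ol.jq.
Syllable 1 is /ol/ with coda /l/, so it is closed.

closed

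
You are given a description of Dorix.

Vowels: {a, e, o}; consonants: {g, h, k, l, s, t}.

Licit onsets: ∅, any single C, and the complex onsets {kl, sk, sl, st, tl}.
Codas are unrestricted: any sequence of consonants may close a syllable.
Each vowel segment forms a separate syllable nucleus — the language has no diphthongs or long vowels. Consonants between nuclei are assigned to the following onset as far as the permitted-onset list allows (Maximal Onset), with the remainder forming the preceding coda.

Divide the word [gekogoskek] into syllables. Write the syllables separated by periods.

ge.ko.go.skek

Vowels present: e, o, o, e; each is a nucleus, giving 4 syllables.
V1 /e/ – V2 /o/: /k/ is a single consonant, so it becomes the next onset.
V2 /o/ – V3 /o/: just /g/ — single C goes to the following onset.
V3 /o/ – V4 /e/: /sk/ is a licit onset in full, so it all attaches to the next syllable.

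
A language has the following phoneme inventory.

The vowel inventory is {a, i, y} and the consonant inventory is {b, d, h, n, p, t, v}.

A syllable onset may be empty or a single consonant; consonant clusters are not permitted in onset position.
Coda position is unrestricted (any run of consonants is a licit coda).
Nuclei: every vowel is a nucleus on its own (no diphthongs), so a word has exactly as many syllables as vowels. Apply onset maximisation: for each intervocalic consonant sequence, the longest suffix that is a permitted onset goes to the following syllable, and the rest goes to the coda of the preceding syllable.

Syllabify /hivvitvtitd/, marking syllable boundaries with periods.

Nuclei (vowels): i, i, i → 3 syllables.
V1 /i/ – V2 /i/: /vv/; trying suffixes from longest down, /v/ is the first permitted one, so coda /v/ | onset /v/.
V2 /i/ – V3 /i/: /tvt/ — longest licit onset from the right is /t/, leaving /tv/ as coda.

hiv.vitv.titd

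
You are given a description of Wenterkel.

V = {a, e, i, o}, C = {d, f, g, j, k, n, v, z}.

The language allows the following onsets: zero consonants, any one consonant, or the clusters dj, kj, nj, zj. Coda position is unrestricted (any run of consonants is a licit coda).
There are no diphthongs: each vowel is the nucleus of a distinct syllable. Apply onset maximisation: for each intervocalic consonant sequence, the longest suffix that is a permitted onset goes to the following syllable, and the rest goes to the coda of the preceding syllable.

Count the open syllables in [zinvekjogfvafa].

3

The vowels are i, e, o, a, a — 5 nuclei, so 5 syllables.
/i…e/ gap (V1→V2): /nv/ — longest licit onset from the right is /v/, leaving /n/ as coda.
/e…o/ gap (V2→V3): cluster /kj/ — /kj/ is itself a permitted onset, so the whole cluster goes right; preceding coda = ∅.
/o…a/ gap (V3→V4): /gfv/ — longest licit onset from the right is /v/, leaving /gf/ as coda.
/a…a/ gap (V4→V5): just /f/ — single C goes to the following onset.
Result: zin.ve.kjogf.va.fa.
Classifying each syllable: /zin/ (closed), /ve/ (open), /kjogf/ (closed), /va/ (open), /fa/ (open).
Open syllables: 3.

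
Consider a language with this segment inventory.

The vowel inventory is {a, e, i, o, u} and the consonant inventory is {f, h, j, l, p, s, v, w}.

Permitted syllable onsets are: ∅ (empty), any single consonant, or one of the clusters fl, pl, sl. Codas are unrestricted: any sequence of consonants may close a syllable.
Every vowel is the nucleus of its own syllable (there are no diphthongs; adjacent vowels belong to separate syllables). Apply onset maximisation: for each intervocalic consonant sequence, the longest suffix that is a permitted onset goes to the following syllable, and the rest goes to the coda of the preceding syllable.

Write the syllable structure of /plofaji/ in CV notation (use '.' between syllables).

Nuclei (vowels): o, a, i → 3 syllables.
σ1/σ2 boundary: /f/ → onset of the next syllable (single consonants are always licit onsets).
σ2/σ3 boundary: just /j/ — single C goes to the following onset.
So the parse is plo.fa.ji.
Mapping each syllable to C/V: /plo/ → CCV, /fa/ → CV, /ji/ → CV.

CCV.CV.CV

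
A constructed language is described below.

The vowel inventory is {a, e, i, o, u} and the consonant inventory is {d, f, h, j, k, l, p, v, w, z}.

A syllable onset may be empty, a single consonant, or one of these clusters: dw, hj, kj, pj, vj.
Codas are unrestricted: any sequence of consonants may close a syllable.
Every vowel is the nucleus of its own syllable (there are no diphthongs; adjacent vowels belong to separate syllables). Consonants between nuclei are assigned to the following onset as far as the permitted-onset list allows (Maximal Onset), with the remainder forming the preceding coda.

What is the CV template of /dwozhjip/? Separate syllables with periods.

CCVC.CCVC

The vowels are o, i — 2 nuclei, so 2 syllables.
σ1/σ2 boundary: /zhj/; trying suffixes from longest down, /hj/ is the first permitted one, so coda /z/ | onset /hj/.
Result: dwoz.hjip.
Mapping each syllable to C/V: /dwoz/ → CCVC, /hjip/ → CCVC.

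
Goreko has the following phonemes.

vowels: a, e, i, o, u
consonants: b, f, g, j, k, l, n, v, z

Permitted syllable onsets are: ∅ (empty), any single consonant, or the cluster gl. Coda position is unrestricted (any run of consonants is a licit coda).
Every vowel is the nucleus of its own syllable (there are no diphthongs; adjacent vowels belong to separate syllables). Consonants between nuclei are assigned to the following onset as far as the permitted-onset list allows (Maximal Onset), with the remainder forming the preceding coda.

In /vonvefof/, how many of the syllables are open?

1

Vowels present: o, e, o; each is a nucleus, giving 3 syllables.
Between /o/ (V1) and /e/ (V2): /nv/ — longest licit onset from the right is /v/, leaving /n/ as coda.
Between /e/ (V2) and /o/ (V3): just /f/ — single C goes to the following onset.
So the parse is von.ve.fof.
Classifying each syllable: /von/ (closed), /ve/ (open), /fof/ (closed).
Open syllables: 1.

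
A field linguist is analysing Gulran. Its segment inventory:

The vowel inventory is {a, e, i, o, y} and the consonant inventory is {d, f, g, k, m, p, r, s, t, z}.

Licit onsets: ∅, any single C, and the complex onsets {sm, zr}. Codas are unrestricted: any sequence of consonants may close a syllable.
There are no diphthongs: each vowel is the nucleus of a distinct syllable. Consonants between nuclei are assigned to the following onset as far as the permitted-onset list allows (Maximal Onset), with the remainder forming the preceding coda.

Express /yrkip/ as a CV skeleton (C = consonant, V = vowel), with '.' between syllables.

Nuclei (vowels): y, i → 2 syllables.
Between /y/ (V1) and /i/ (V2): cluster /rk/ — the longest permitted-onset suffix is /k/; onset = /k/, preceding coda = /r/.
Syllabification: yr.kip.
Mapping each syllable to C/V: /yr/ → VC, /kip/ → CVC.

VC.CVC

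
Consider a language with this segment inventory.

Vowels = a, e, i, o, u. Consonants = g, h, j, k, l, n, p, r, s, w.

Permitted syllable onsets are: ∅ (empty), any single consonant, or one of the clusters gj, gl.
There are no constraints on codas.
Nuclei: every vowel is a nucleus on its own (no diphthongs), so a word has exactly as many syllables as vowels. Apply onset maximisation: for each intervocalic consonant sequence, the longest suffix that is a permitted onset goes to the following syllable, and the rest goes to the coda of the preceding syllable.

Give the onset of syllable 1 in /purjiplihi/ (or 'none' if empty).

Nuclei (vowels): u, i, i, i → 4 syllables.
/u…i/ gap (V1→V2): /rj/ splits as /r/ + /j/ (/j/ is the longest suffix that is a licit onset).
/i…i/ gap (V2→V3): cluster /pl/ — the longest permitted-onset suffix is /l/; onset = /l/, preceding coda = /p/.
/i…i/ gap (V3→V4): /h/ → onset of the next syllable (single consonants are always licit onsets).
Syllabification: pur.jip.li.hi.
Syllable 1 is /pur/: onset /p/, nucleus /u/, coda /r/.

p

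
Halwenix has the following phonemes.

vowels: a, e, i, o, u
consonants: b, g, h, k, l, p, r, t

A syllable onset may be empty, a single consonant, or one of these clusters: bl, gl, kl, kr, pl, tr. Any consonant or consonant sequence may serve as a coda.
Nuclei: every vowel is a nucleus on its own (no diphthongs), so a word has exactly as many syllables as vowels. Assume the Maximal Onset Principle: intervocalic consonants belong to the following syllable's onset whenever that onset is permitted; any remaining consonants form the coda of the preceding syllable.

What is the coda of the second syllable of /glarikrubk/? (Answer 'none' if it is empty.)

The vowels are a, i, u — 3 nuclei, so 3 syllables.
Between /a/ (V1) and /i/ (V2): /r/ is a single consonant, so it becomes the next onset.
Between /i/ (V2) and /u/ (V3): cluster /kr/ — /kr/ is itself a permitted onset, so the whole cluster goes right; preceding coda = ∅.
Syllabification: gla.ri.krubk.
Syllable 2 is /ri/: onset /r/, nucleus /i/, coda ∅.

none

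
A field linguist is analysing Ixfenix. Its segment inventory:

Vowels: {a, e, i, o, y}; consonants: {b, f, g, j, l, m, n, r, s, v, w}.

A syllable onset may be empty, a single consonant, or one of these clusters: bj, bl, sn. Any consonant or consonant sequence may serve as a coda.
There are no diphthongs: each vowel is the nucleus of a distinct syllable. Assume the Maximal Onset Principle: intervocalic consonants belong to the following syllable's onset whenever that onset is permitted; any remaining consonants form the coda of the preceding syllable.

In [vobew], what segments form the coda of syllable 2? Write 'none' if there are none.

Vowels present: o, e; each is a nucleus, giving 2 syllables.
σ1/σ2 boundary: just /b/ — single C goes to the following onset.
So the parse is vo.bew.
Syllable 2 is /bew/: onset /b/, nucleus /e/, coda /w/.

w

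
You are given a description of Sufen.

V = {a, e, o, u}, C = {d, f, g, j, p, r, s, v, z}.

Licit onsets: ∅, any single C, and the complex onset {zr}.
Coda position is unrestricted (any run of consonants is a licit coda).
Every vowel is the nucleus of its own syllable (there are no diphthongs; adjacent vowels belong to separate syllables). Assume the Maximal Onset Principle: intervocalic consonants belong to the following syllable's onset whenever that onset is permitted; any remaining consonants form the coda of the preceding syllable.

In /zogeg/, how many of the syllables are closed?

1

The vowels are o, e — 2 nuclei, so 2 syllables.
Between /o/ (V1) and /e/ (V2): just /g/ — single C goes to the following onset.
Result: zo.geg.
Classifying each syllable: /zo/ (open), /geg/ (closed).
Closed syllables: 1.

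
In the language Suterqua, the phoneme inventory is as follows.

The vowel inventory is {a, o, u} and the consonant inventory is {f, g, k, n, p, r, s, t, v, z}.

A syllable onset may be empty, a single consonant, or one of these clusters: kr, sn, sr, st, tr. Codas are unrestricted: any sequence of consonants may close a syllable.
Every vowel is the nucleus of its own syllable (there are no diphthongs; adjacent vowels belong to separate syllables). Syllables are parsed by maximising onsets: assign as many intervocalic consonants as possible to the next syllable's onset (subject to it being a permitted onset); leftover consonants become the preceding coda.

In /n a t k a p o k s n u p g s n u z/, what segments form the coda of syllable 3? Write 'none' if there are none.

The vowels are a, a, o, u, u — 5 nuclei, so 5 syllables.
σ1/σ2 boundary: /tk/ splits as /t/ + /k/ (/k/ is the longest suffix that is a licit onset).
σ2/σ3 boundary: /p/ → onset of the next syllable (single consonants are always licit onsets).
σ3/σ4 boundary: /ksn/ — longest licit onset from the right is /sn/, leaving /k/ as coda.
σ4/σ5 boundary: /pgsn/; trying suffixes from longest down, /sn/ is the first permitted one, so coda /pg/ | onset /sn/.
Putting it together: nat.ka.pok.snupg.snuz.
Syllable 3 is /pok/: onset /p/, nucleus /o/, coda /k/.

k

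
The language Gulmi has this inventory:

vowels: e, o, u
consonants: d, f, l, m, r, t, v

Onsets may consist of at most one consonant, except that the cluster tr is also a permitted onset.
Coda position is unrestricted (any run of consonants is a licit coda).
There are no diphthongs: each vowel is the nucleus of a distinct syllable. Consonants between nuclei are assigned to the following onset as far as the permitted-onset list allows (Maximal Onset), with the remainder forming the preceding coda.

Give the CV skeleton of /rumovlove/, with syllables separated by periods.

CV.CVC.CV.CV

Vowels present: u, o, o, e; each is a nucleus, giving 4 syllables.
Between /u/ (V1) and /o/ (V2): /m/ is a single consonant, so it becomes the next onset.
Between /o/ (V2) and /o/ (V3): /vl/ splits as /v/ + /l/ (/l/ is the longest suffix that is a licit onset).
Between /o/ (V3) and /e/ (V4): /v/ is a single consonant, so it becomes the next onset.
Putting it together: ru.mov.lo.ve.
Mapping each syllable to C/V: /ru/ → CV, /mov/ → CVC, /lo/ → CV, /ve/ → CV.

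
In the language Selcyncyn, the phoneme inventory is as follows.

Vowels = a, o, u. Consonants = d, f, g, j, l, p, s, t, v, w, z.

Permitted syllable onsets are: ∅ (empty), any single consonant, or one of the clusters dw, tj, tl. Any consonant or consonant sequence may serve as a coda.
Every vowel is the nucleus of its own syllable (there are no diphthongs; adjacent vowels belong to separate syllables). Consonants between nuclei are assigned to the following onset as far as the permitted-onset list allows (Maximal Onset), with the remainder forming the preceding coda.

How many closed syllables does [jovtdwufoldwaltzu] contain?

3

Nuclei (vowels): o, u, o, a, u → 5 syllables.
σ1/σ2 boundary: /vtdw/ splits as /vt/ + /dw/ (/dw/ is the longest suffix that is a licit onset).
σ2/σ3 boundary: just /f/ — single C goes to the following onset.
σ3/σ4 boundary: /ldw/ — longest licit onset from the right is /dw/, leaving /l/ as coda.
σ4/σ5 boundary: /ltz/; trying suffixes from longest down, /z/ is the first permitted one, so coda /lt/ | onset /z/.
Syllabification: jovt.dwu.fol.dwalt.zu.
Classifying each syllable: /jovt/ (closed), /dwu/ (open), /fol/ (closed), /dwalt/ (closed), /zu/ (open).
Closed syllables: 3.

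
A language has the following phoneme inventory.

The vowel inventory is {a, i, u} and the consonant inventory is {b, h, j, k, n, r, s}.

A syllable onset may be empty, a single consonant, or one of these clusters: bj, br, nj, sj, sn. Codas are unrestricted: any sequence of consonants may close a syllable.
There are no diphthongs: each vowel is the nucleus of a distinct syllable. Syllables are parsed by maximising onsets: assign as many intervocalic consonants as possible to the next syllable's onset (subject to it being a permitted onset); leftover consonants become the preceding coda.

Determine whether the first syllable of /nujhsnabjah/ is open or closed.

Nuclei (vowels): u, a, a → 3 syllables.
Between /u/ (V1) and /a/ (V2): /jhsn/; trying suffixes from longest down, /sn/ is the first permitted one, so coda /jh/ | onset /sn/.
Between /a/ (V2) and /a/ (V3): /bj/ is a licit onset in full, so it all attaches to the next syllable.
Result: nujh.sna.bjah.
Syllable 1 is /nujh/ with coda /jh/, so it is closed.

closed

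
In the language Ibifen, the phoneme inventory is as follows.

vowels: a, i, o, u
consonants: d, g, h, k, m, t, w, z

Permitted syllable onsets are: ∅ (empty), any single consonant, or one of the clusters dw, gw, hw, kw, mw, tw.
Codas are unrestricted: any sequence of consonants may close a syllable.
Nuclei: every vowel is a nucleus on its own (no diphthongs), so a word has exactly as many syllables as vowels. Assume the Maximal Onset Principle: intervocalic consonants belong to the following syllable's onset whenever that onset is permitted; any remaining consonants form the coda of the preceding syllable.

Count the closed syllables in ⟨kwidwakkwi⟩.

1

Vowels present: i, a, i; each is a nucleus, giving 3 syllables.
σ1/σ2 boundary: /dw/ — entire cluster is a permitted onset → onset /dw/, coda ∅.
σ2/σ3 boundary: cluster /kkw/ — the longest permitted-onset suffix is /kw/; onset = /kw/, preceding coda = /k/.
Result: kwi.dwak.kwi.
Classifying each syllable: /kwi/ (open), /dwak/ (closed), /kwi/ (open).
Closed syllables: 1.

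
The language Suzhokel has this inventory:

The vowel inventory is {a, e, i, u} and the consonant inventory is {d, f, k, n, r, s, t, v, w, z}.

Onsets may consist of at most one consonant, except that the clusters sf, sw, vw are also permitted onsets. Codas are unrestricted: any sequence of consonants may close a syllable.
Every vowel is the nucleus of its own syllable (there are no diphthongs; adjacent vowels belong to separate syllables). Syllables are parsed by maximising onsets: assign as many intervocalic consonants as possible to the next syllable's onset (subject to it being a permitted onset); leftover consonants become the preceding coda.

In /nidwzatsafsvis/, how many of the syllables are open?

Vowels present: i, a, a, i; each is a nucleus, giving 4 syllables.
Between /i/ (V1) and /a/ (V2): /dwz/; trying suffixes from longest down, /z/ is the first permitted one, so coda /dw/ | onset /z/.
Between /a/ (V2) and /a/ (V3): /ts/; trying suffixes from longest down, /s/ is the first permitted one, so coda /t/ | onset /s/.
Between /a/ (V3) and /i/ (V4): /fsv/ — longest licit onset from the right is /v/, leaving /fs/ as coda.
Putting it together: nidw.zat.safs.vis.
Classifying each syllable: /nidw/ (closed), /zat/ (closed), /safs/ (closed), /vis/ (closed).
Open syllables: 0.

0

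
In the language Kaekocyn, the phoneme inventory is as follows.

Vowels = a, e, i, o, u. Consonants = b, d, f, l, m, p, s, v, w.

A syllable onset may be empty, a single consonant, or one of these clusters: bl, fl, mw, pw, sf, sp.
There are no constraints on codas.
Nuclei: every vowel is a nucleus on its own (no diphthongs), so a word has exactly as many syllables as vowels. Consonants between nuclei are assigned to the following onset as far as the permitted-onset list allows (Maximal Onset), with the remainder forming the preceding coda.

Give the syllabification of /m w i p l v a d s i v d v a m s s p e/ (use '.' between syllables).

Vowels present: i, a, i, a, e; each is a nucleus, giving 5 syllables.
/i…a/ gap (V1→V2): /plv/; trying suffixes from longest down, /v/ is the first permitted one, so coda /pl/ | onset /v/.
/a…i/ gap (V2→V3): cluster /ds/ — the longest permitted-onset suffix is /s/; onset = /s/, preceding coda = /d/.
/i…a/ gap (V3→V4): /vdv/ splits as /vd/ + /v/ (/v/ is the longest suffix that is a licit onset).
/a…e/ gap (V4→V5): /mssp/; trying suffixes from longest down, /sp/ is the first permitted one, so coda /ms/ | onset /sp/.

mwipl.vad.sivd.vams.spe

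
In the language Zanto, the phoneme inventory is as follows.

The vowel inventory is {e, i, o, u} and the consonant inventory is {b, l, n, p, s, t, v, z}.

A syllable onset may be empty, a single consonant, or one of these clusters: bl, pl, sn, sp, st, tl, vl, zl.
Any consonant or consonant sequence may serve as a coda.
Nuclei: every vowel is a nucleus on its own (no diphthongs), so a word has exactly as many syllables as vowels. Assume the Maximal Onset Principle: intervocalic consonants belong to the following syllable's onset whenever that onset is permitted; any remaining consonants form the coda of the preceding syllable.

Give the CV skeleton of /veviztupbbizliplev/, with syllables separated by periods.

CV.CVC.CVCC.CV.CCV.CCVC

The vowels are e, i, u, i, i, e — 6 nuclei, so 6 syllables.
/e…i/ gap (V1→V2): /v/ → onset of the next syllable (single consonants are always licit onsets).
/i…u/ gap (V2→V3): /zt/ splits as /z/ + /t/ (/t/ is the longest suffix that is a licit onset).
/u…i/ gap (V3→V4): cluster /pbb/ — the longest permitted-onset suffix is /b/; onset = /b/, preceding coda = /pb/.
/i…i/ gap (V4→V5): /zl/ — entire cluster is a permitted onset → onset /zl/, coda ∅.
/i…e/ gap (V5→V6): cluster /pl/ — /pl/ is itself a permitted onset, so the whole cluster goes right; preceding coda = ∅.
So the parse is ve.viz.tupb.bi.zli.plev.
Mapping each syllable to C/V: /ve/ → CV, /viz/ → CVC, /tupb/ → CVCC, /bi/ → CV, /zli/ → CCV, /plev/ → CCVC.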